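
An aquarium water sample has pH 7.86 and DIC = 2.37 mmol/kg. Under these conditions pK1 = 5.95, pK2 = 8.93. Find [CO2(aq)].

[CO2*] = 0.0266 mmol/kg

α₀ = 1 / (1 + K1/[H⁺] + K1K2/[H⁺]²) = 1 / (1 + 10^+1.91 + 10^+0.84)
   = 1 / (1 + 81.283 + 6.9183) = 1/89.201 = 0.01121
[CO2*] = α₀ × DIC = 0.01121 × 2.37 = 0.0266 mmol/kg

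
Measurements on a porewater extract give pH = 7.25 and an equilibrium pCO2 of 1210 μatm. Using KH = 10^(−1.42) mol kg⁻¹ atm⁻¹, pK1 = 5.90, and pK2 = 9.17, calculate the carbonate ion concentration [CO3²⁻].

[CO3²⁻] = 12.4 μmol/kg

[CO2*] = KH · pCO2 = 10^(−1.42) × 1210×10^-6 = 4.600×10^-5 mol/kg
α₀ = 1/(1 + K1/[H⁺] + K1K2/[H⁺]²) = 1/(1 + 10^+1.35 + 10^-0.57) = 0.04227
DIC = [CO2*]/α₀ = 4.600×10^-5 / 0.04227 = 1.088 mmol/kg
[CO3²⁻] = α₂·DIC; α₂ = 0.01138, so [CO3²⁻] = 0.01138 × 1.088 = 0.0124 mmol/kg = 12.4 μmol/kg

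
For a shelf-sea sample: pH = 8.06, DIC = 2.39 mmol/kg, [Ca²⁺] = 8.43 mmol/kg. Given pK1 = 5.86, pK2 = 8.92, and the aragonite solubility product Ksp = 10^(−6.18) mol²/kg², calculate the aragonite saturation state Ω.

Ω = 3.68

α₂ = 1 / (1 + [H⁺]/K2 + [H⁺]²/(K1K2)) = 1 / (1 + 10^+0.86 + 10^-1.34)
   = 1 / (1 + 7.2444 + 0.045709) = 1/8.2901 = 0.1206
[CO3²⁻] = α₂ × DIC = 0.1206 × 2.39 = 0.2883 mmol/kg
Ksp = 10^(−6.18) = 6.607×10^-7
Ω = [Ca²⁺][CO3²⁻]/Ksp = (8.43×10^-3)(2.883×10^-4) / 6.607×10^-7 = 3.68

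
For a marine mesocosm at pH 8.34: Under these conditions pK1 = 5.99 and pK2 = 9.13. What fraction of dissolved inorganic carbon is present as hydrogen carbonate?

α₁ = 0.857

α₁ = 1 / (1 + [H⁺]/K1 + K2/[H⁺]) = 1 / (1 + 10^-2.35 + 10^-0.79)
   = 1 / (1 + 0.0044668 + 0.16218) = 1/1.1666 = 0.8572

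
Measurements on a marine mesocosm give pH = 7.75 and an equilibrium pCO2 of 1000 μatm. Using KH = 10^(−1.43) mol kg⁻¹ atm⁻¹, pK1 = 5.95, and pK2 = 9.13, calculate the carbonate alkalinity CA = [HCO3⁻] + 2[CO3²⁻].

CA = 2.54 mmol/kg

[CO2*] = KH · pCO2 = 10^(−1.43) × 1000×10^-6 = 3.715×10^-5 mol/kg
α₀ = 1/(1 + K1/[H⁺] + K1K2/[H⁺]²) = 1/(1 + 10^+1.80 + 10^+0.42) = 0.01499
DIC = [CO2*]/α₀ = 3.715×10^-5 / 0.01499 = 2.479 mmol/kg
CA = (α₁ + 2α₂)·DIC = (0.9456 + 2×0.03942) × 2.479 = 2.54 mmol/kg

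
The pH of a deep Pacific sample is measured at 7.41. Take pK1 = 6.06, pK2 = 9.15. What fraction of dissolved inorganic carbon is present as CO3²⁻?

α₂ = 0.0171

α₂ = 1 / (1 + [H⁺]/K2 + [H⁺]²/(K1K2)) = 1 / (1 + 10^+1.74 + 10^+0.39)
   = 1 / (1 + 54.954 + 2.4547) = 1/58.409 = 0.01712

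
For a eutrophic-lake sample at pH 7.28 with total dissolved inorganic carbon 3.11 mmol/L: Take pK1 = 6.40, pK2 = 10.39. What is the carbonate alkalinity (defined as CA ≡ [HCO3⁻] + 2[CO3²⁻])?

CA = [HCO3⁻] + 2[CO3²⁻] = (α₁ + 2α₂)·DIC
At pH 7.28: [H⁺]/K1 = 10^-0.88 = 0.13183, K2/[H⁺] = 10^-3.11 = 0.00077625
α₁ = 1/(1 + 0.13183 + 0.00077625) = 1/1.1326 = 0.8829; α₂ = α₁·K2/[H⁺] = 0.0006854
α₁ + 2α₂ = 0.8843
CA = 0.8843 × 3.11 = 2.75 mmol/L

CA = 2.75 mmol/L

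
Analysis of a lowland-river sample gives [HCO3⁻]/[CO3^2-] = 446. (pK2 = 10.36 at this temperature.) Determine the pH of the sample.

pH = 7.71

From K2 = [H⁺][CO3^2-]/[HCO3⁻]:  pH = pK2 − log₁₀([HCO3⁻]/[CO3^2-])
log₁₀(446) = +2.649
pH = 10.36 − (+2.649) = 7.71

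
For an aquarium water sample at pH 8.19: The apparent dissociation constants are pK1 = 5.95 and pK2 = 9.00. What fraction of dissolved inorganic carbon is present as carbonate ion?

α₂ = 1 / (1 + [H⁺]/K2 + [H⁺]²/(K1K2)) = 1 / (1 + 10^+0.81 + 10^-1.43)
   = 1 / (1 + 6.4565 + 0.037154) = 1/7.4937 = 0.1334

α₂ = 0.133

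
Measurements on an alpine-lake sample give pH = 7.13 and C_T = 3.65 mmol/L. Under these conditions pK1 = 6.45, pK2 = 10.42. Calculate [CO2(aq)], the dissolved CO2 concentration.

[CO2*] = 0.631 mmol/L

α₀ = 1 / (1 + K1/[H⁺] + K1K2/[H⁺]²) = 1 / (1 + 10^+0.68 + 10^-2.61)
   = 1 / (1 + 4.7863 + 0.0024547) = 1/5.7888 = 0.1727
[CO2*] = α₀ × DIC = 0.1727 × 3.65 = 0.631 mmol/L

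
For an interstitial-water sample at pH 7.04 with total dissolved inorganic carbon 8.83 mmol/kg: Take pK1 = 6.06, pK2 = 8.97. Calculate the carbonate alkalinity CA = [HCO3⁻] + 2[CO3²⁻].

CA = 8.09 mmol/kg

CA = [HCO3⁻] + 2[CO3²⁻] = (α₁ + 2α₂)·DIC
At pH 7.04: [H⁺]/K1 = 10^-0.98 = 0.10471, K2/[H⁺] = 10^-1.93 = 0.011749
α₁ = 1/(1 + 0.10471 + 0.011749) = 1/1.1165 = 0.8957; α₂ = α₁·K2/[H⁺] = 0.01052
α₁ + 2α₂ = 0.9167
CA = 0.9167 × 8.83 = 8.09 mmol/kg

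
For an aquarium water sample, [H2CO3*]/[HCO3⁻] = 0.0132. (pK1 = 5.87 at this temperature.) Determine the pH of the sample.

From K1 = [H⁺][HCO3⁻]/[H2CO3*]:  pH = pK1 − log₁₀([H2CO3*]/[HCO3⁻])
log₁₀(0.0132) = -1.879
pH = 5.87 − (-1.879) = 7.75

pH = 7.75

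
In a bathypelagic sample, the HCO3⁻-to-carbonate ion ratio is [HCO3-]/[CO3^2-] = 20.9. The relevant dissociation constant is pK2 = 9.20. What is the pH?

pH = 7.88

From K2 = [H⁺][CO3^2-]/[HCO3-]:  pH = pK2 − log₁₀([HCO3-]/[CO3^2-])
log₁₀(20.9) = +1.320
pH = 9.20 − (+1.320) = 7.88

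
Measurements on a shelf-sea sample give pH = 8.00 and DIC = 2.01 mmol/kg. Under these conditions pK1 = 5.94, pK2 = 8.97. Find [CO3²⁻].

α₂ = 1 / (1 + [H⁺]/K2 + [H⁺]²/(K1K2)) = 1 / (1 + 10^+0.97 + 10^-1.09)
   = 1 / (1 + 9.3325 + 0.081283) = 1/10.414 = 0.09603
[CO3²⁻] = α₂ × DIC = 0.09603 × 2.01 = 0.193 mmol/kg

[CO3²⁻] = 0.193 mmol/kg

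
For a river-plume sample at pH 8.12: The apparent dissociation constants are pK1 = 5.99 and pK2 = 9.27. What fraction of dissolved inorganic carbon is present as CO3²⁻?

α₂ = 0.0657

α₂ = 1 / (1 + [H⁺]/K2 + [H⁺]²/(K1K2)) = 1 / (1 + 10^+1.15 + 10^-0.98)
   = 1 / (1 + 14.125 + 0.10471) = 1/15.230 = 0.06566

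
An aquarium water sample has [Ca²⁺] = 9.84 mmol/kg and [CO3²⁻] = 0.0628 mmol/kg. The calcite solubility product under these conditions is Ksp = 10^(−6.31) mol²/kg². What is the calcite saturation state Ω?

Ω = 1.26

Ksp = 10^(−6.31) = 4.898×10^-7
Ω = [Ca²⁺][CO3²⁻]/Ksp = (9.84×10^-3)(0.0628×10^-3) / 4.898×10^-7 = 1.26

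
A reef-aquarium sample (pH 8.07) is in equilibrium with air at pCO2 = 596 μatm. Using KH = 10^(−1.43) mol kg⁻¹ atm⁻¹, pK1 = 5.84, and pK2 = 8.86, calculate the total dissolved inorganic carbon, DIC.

[CO2*] = KH · pCO2 = 10^(−1.43) × 596×10^-6 = 2.214×10^-5 mol/kg
α₀ = 1/(1 + K1/[H⁺] + K1K2/[H⁺]²) = 1/(1 + 10^+2.23 + 10^+1.44) = 0.005041
DIC = [CO2*]/α₀ = 2.214×10^-5 / 0.005041 = 4.39 mmol/kg

DIC = 4.39 mmol/kg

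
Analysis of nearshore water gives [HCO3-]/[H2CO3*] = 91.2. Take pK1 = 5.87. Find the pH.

pH = 7.83

From K1 = [H⁺][HCO3-]/[H2CO3*]:  pH = pK1 + log₁₀([HCO3-]/[H2CO3*])
log₁₀(91.2) = +1.960
pH = 5.87 + (+1.960) = 7.83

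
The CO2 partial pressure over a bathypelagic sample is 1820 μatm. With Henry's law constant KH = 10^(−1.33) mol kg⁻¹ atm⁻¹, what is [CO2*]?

KH = 10^(−1.33) = 4.677×10^-2 mol kg⁻¹ atm⁻¹
[CO2*] = KH · pCO2 = 4.677×10^-2 × 1820×10^-6 atm = 8.51×10^-5 mol/kg

[CO2*] = 85.1 μmol/kg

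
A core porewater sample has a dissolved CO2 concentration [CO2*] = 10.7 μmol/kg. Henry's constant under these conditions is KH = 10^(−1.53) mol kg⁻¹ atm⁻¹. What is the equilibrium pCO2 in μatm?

pCO2 = 363 μatm

KH = 10^(−1.53) = 2.951×10^-2 mol kg⁻¹ atm⁻¹
pCO2 = [CO2*]/KH = 10.7×10^-6 / 2.951×10^-2 = 3.63×10^-4 atm = 363 μatm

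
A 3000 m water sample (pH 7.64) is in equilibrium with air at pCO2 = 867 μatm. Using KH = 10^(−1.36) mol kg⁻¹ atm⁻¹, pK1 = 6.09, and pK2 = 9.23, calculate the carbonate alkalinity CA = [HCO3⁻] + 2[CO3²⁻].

[CO2*] = KH · pCO2 = 10^(−1.36) × 867×10^-6 = 3.785×10^-5 mol/kg
α₀ = 1/(1 + K1/[H⁺] + K1K2/[H⁺]²) = 1/(1 + 10^+1.55 + 10^-0.04) = 0.02674
DIC = [CO2*]/α₀ = 3.785×10^-5 / 0.02674 = 1.415 mmol/kg
CA = (α₁ + 2α₂)·DIC = (0.9489 + 2×0.02439) × 1.415 = 1.41 mmol/kg

CA = 1.41 mmol/kg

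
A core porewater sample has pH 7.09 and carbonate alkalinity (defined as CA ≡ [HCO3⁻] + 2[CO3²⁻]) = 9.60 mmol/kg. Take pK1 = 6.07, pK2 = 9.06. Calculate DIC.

DIC = 10.4 mmol/kg

CA = [HCO3⁻] + 2[CO3²⁻] = (α₁ + 2α₂)·DIC
At pH 7.09: [H⁺]/K1 = 10^-1.02 = 0.095499, K2/[H⁺] = 10^-1.97 = 0.010715
α₁ = 1/(1 + 0.095499 + 0.010715) = 1/1.1062 = 0.9040; α₂ = α₁·K2/[H⁺] = 0.009686
α₁ + 2α₂ = 0.9234
DIC = CA / (α₁ + 2α₂) = 9.60 / 0.9234 = 10.4 mmol/kg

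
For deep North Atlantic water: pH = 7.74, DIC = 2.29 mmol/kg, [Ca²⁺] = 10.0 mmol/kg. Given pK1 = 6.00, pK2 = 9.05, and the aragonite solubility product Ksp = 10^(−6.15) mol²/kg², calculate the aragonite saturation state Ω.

Ω = 1.48

α₂ = 1 / (1 + [H⁺]/K2 + [H⁺]²/(K1K2)) = 1 / (1 + 10^+1.31 + 10^-0.43)
   = 1 / (1 + 20.417 + 0.37154) = 1/21.789 = 0.04589
[CO3²⁻] = α₂ × DIC = 0.04589 × 2.29 = 0.1051 mmol/kg
Ksp = 10^(−6.15) = 7.079×10^-7
Ω = [Ca²⁺][CO3²⁻]/Ksp = (10.0×10^-3)(1.051×10^-4) / 7.079×10^-7 = 1.48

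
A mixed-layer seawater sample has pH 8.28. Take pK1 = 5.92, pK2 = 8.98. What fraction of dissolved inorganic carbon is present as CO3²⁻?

α₂ = 0.166

α₂ = 1 / (1 + [H⁺]/K2 + [H⁺]²/(K1K2)) = 1 / (1 + 10^+0.70 + 10^-1.66)
   = 1 / (1 + 5.0119 + 0.021878) = 1/6.0337 = 0.1657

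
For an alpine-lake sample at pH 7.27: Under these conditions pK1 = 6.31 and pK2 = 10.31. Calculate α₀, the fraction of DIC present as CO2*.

α₀ = 0.0987

α₀ = 1 / (1 + K1/[H⁺] + K1K2/[H⁺]²) = 1 / (1 + 10^+0.96 + 10^-2.08)
   = 1 / (1 + 9.1201 + 0.0083176) = 1/10.128 = 0.09873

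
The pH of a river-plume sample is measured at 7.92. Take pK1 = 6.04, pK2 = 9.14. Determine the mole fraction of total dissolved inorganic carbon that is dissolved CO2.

α₀ = 1 / (1 + K1/[H⁺] + K1K2/[H⁺]²) = 1 / (1 + 10^+1.88 + 10^+0.66)
   = 1 / (1 + 75.858 + 4.5709) = 1/81.429 = 0.01228

α₀ = 0.0123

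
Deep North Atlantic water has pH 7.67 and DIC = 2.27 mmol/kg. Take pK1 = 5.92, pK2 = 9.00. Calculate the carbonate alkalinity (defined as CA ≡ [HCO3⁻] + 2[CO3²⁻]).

CA = 2.33 mmol/kg

CA = [HCO3⁻] + 2[CO3²⁻] = (α₁ + 2α₂)·DIC
At pH 7.67: [H⁺]/K1 = 10^-1.75 = 0.017783, K2/[H⁺] = 10^-1.33 = 0.046774
α₁ = 1/(1 + 0.017783 + 0.046774) = 1/1.0646 = 0.9394; α₂ = α₁·K2/[H⁺] = 0.04394
α₁ + 2α₂ = 1.0272
CA = 1.0272 × 2.27 = 2.33 mmol/kg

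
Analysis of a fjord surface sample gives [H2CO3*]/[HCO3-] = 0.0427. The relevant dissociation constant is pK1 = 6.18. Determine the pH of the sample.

From K1 = [H⁺][HCO3-]/[H2CO3*]:  pH = pK1 − log₁₀([H2CO3*]/[HCO3-])
log₁₀(0.0427) = -1.370
pH = 6.18 − (-1.370) = 7.55

pH = 7.55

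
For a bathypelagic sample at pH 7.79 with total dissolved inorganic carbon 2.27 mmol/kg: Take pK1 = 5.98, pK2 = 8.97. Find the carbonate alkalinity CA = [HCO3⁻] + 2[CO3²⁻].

CA = 2.38 mmol/kg

CA = [HCO3⁻] + 2[CO3²⁻] = (α₁ + 2α₂)·DIC
At pH 7.79: [H⁺]/K1 = 10^-1.81 = 0.015488, K2/[H⁺] = 10^-1.18 = 0.066069
α₁ = 1/(1 + 0.015488 + 0.066069) = 1/1.0816 = 0.9246; α₂ = α₁·K2/[H⁺] = 0.06109
α₁ + 2α₂ = 1.0468
CA = 1.0468 × 2.27 = 2.38 mmol/kg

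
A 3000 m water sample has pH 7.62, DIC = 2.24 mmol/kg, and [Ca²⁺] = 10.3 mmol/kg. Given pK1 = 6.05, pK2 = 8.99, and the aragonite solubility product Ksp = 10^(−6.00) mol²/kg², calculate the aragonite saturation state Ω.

α₂ = 1 / (1 + [H⁺]/K2 + [H⁺]²/(K1K2)) = 1 / (1 + 10^+1.37 + 10^-0.20)
   = 1 / (1 + 23.442 + 0.63096) = 1/25.073 = 0.03988
[CO3²⁻] = α₂ × DIC = 0.03988 × 2.24 = 0.08934 mmol/kg
Ksp = 10^(−6.00) = 1.000×10^-6
Ω = [Ca²⁺][CO3²⁻]/Ksp = (10.3×10^-3)(8.934×10^-5) / 1.000×10^-6 = 0.920

Ω = 0.920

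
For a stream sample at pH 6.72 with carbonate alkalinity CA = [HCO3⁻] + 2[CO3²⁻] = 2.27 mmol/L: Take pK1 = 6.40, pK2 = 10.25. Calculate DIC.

CA = [HCO3⁻] + 2[CO3²⁻] = (α₁ + 2α₂)·DIC
At pH 6.72: [H⁺]/K1 = 10^-0.32 = 0.47863, K2/[H⁺] = 10^-3.53 = 0.00029512
α₁ = 1/(1 + 0.47863 + 0.00029512) = 1/1.4789 = 0.6762; α₂ = α₁·K2/[H⁺] = 0.0001996
α₁ + 2α₂ = 0.6766
DIC = CA / (α₁ + 2α₂) = 2.27 / 0.6766 = 3.36 mmol/L

DIC = 3.36 mmol/L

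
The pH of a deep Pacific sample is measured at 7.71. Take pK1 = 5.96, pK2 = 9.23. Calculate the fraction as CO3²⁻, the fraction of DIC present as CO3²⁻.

α₂ = 1 / (1 + [H⁺]/K2 + [H⁺]²/(K1K2)) = 1 / (1 + 10^+1.52 + 10^-0.23)
   = 1 / (1 + 33.113 + 0.58884) = 1/34.702 = 0.02882

α₂ = 0.0288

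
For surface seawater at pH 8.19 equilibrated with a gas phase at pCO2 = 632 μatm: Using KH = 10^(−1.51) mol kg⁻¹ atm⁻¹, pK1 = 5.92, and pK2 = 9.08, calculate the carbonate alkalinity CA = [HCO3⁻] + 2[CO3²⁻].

[CO2*] = KH · pCO2 = 10^(−1.51) × 632×10^-6 = 1.953×10^-5 mol/kg
α₀ = 1/(1 + K1/[H⁺] + K1K2/[H⁺]²) = 1/(1 + 10^+2.27 + 10^+1.38) = 0.004735
DIC = [CO2*]/α₀ = 1.953×10^-5 / 0.004735 = 4.125 mmol/kg
CA = (α₁ + 2α₂)·DIC = (0.8817 + 2×0.1136) × 4.125 = 4.57 mmol/kg

CA = 4.57 mmol/kg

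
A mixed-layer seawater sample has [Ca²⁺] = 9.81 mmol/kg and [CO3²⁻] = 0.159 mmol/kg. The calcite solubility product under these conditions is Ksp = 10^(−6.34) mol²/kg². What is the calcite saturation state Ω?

Ω = 3.41

Ksp = 10^(−6.34) = 4.571×10^-7
Ω = [Ca²⁺][CO3²⁻]/Ksp = (9.81×10^-3)(0.159×10^-3) / 4.571×10^-7 = 3.41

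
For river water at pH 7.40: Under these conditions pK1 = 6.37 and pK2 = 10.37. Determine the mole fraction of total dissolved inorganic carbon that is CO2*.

α₀ = 1 / (1 + K1/[H⁺] + K1K2/[H⁺]²) = 1 / (1 + 10^+1.03 + 10^-1.94)
   = 1 / (1 + 10.715 + 0.011482) = 1/11.727 = 0.08528

α₀ = 0.0853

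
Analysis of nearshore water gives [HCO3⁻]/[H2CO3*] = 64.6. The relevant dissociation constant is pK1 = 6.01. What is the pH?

pH = 7.82

From K1 = [H⁺][HCO3⁻]/[H2CO3*]:  pH = pK1 + log₁₀([HCO3⁻]/[H2CO3*])
log₁₀(64.6) = +1.810
pH = 6.01 + (+1.810) = 7.82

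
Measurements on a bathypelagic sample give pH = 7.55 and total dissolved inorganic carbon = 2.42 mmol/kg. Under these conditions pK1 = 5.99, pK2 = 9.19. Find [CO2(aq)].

α₀ = 1 / (1 + K1/[H⁺] + K1K2/[H⁺]²) = 1 / (1 + 10^+1.56 + 10^-0.08)
   = 1 / (1 + 36.308 + 0.83176) = 1/38.140 = 0.02622
[CO2*] = α₀ × DIC = 0.02622 × 2.42 = 0.0635 mmol/kg

[CO2*] = 0.0635 mmol/kg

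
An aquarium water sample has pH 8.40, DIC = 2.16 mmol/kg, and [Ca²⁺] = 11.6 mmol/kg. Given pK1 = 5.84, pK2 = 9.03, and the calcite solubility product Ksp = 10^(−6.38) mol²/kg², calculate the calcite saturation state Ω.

Ω = 11.4

α₂ = 1 / (1 + [H⁺]/K2 + [H⁺]²/(K1K2)) = 1 / (1 + 10^+0.63 + 10^-1.93)
   = 1 / (1 + 4.2658 + 0.011749) = 1/5.2775 = 0.1895
[CO3²⁻] = α₂ × DIC = 0.1895 × 2.16 = 0.4093 mmol/kg
Ksp = 10^(−6.38) = 4.169×10^-7
Ω = [Ca²⁺][CO3²⁻]/Ksp = (11.6×10^-3)(4.093×10^-4) / 4.169×10^-7 = 11.4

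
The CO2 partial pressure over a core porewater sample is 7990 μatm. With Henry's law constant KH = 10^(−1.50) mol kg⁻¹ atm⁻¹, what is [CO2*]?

KH = 10^(−1.50) = 3.162×10^-2 mol kg⁻¹ atm⁻¹
[CO2*] = KH · pCO2 = 3.162×10^-2 × 7990×10^-6 atm = 2.53×10^-4 mol/kg

[CO2*] = 253 μmol/kg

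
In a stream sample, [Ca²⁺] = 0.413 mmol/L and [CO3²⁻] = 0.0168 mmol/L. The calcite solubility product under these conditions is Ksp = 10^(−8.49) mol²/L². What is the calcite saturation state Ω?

Ω = 2.14

Ksp = 10^(−8.49) = 3.236×10^-9
Ω = [Ca²⁺][CO3²⁻]/Ksp = (0.413×10^-3)(0.0168×10^-3) / 3.236×10^-9 = 2.14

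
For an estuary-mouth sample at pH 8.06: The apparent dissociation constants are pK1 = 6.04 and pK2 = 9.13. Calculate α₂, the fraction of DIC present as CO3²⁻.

α₂ = 0.0778

α₂ = 1 / (1 + [H⁺]/K2 + [H⁺]²/(K1K2)) = 1 / (1 + 10^+1.07 + 10^-0.95)
   = 1 / (1 + 11.749 + 0.11220) = 1/12.861 = 0.07775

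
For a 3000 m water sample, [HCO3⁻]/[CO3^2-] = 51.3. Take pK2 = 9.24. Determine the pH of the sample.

From K2 = [H⁺][CO3^2-]/[HCO3⁻]:  pH = pK2 − log₁₀([HCO3⁻]/[CO3^2-])
log₁₀(51.3) = +1.710
pH = 9.24 − (+1.710) = 7.53

pH = 7.53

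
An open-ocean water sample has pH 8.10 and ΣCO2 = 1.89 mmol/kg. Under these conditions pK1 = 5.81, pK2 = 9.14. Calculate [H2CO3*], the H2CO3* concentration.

α₀ = 1 / (1 + K1/[H⁺] + K1K2/[H⁺]²) = 1 / (1 + 10^+2.29 + 10^+1.25)
   = 1 / (1 + 194.98 + 17.783) = 1/213.77 = 0.004678
[CO2*] = α₀ × DIC = 0.004678 × 1.89 = 0.00884 mmol/kg = 8.84 μmol/kg

[CO2*] = 8.84 μmol/kg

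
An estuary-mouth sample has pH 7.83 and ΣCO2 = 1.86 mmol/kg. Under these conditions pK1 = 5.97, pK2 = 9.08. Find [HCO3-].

α₁ = 1 / (1 + [H⁺]/K1 + K2/[H⁺]) = 1 / (1 + 10^-1.86 + 10^-1.25)
   = 1 / (1 + 0.013804 + 0.056234) = 1/1.0700 = 0.9345
[HCO3⁻] = α₁ × DIC = 0.9345 × 1.86 = 1.74 mmol/kg

[HCO3⁻] = 1.74 mmol/kg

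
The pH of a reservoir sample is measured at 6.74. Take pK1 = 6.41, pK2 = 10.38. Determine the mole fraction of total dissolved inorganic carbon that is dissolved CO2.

α₀ = 1 / (1 + K1/[H⁺] + K1K2/[H⁺]²) = 1 / (1 + 10^+0.33 + 10^-3.31)
   = 1 / (1 + 2.1380 + 0.00048978) = 1/3.1385 = 0.3186

α₀ = 0.319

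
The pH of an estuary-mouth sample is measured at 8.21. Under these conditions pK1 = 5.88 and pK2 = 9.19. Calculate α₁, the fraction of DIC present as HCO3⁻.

α₁ = 1 / (1 + [H⁺]/K1 + K2/[H⁺]) = 1 / (1 + 10^-2.33 + 10^-0.98)
   = 1 / (1 + 0.0046774 + 0.10471) = 1/1.1094 = 0.9014

α₁ = 0.901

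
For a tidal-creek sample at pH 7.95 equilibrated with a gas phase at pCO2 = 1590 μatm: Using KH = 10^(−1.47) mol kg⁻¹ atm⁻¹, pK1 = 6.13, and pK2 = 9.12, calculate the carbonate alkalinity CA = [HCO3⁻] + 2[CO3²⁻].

CA = 4.04 mmol/kg

[CO2*] = KH · pCO2 = 10^(−1.47) × 1590×10^-6 = 5.388×10^-5 mol/kg
α₀ = 1/(1 + K1/[H⁺] + K1K2/[H⁺]²) = 1/(1 + 10^+1.82 + 10^+0.65) = 0.01398
DIC = [CO2*]/α₀ = 5.388×10^-5 / 0.01398 = 3.854 mmol/kg
CA = (α₁ + 2α₂)·DIC = (0.9236 + 2×0.06244) × 3.854 = 4.04 mmol/kg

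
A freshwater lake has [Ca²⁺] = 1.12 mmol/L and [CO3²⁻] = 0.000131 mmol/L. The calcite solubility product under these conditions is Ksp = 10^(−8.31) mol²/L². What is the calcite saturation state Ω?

Ω = 0.0300

Ksp = 10^(−8.31) = 4.898×10^-9
Ω = [Ca²⁺][CO3²⁻]/Ksp = (1.12×10^-3)(0.000131×10^-3) / 4.898×10^-9 = 0.0300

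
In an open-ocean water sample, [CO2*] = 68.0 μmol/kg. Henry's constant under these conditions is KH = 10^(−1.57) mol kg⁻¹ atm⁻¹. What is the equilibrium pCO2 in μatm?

KH = 10^(−1.57) = 2.692×10^-2 mol kg⁻¹ atm⁻¹
pCO2 = [CO2*]/KH = 68.0×10^-6 / 2.692×10^-2 = 2.53×10^-3 atm = 2530 μatm

pCO2 = 2530 μatm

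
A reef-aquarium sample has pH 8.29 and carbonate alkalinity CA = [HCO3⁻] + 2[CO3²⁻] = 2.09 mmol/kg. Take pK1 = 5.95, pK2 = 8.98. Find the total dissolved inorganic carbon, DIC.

DIC = 1.79 mmol/kg

CA = [HCO3⁻] + 2[CO3²⁻] = (α₁ + 2α₂)·DIC
At pH 8.29: [H⁺]/K1 = 10^-2.34 = 0.0045709, K2/[H⁺] = 10^-0.69 = 0.20417
α₁ = 1/(1 + 0.0045709 + 0.20417) = 1/1.2087 = 0.8273; α₂ = α₁·K2/[H⁺] = 0.1689
α₁ + 2α₂ = 1.1651
DIC = CA / (α₁ + 2α₂) = 2.09 / 1.1651 = 1.79 mmol/kg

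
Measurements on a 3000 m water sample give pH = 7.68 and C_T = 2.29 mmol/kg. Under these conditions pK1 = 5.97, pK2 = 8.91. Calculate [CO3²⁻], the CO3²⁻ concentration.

α₂ = 1 / (1 + [H⁺]/K2 + [H⁺]²/(K1K2)) = 1 / (1 + 10^+1.23 + 10^-0.48)
   = 1 / (1 + 16.982 + 0.33113) = 1/18.314 = 0.05460
[CO3²⁻] = α₂ × DIC = 0.05460 × 2.29 = 0.125 mmol/kg

[CO3²⁻] = 0.125 mmol/kg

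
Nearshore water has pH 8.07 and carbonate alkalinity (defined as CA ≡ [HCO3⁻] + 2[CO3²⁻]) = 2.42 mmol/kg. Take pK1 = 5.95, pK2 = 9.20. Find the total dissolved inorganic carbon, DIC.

CA = [HCO3⁻] + 2[CO3²⁻] = (α₁ + 2α₂)·DIC
At pH 8.07: [H⁺]/K1 = 10^-2.12 = 0.0075858, K2/[H⁺] = 10^-1.13 = 0.074131
α₁ = 1/(1 + 0.0075858 + 0.074131) = 1/1.0817 = 0.9245; α₂ = α₁·K2/[H⁺] = 0.06853
α₁ + 2α₂ = 1.0615
DIC = CA / (α₁ + 2α₂) = 2.42 / 1.0615 = 2.28 mmol/kg

DIC = 2.28 mmol/kg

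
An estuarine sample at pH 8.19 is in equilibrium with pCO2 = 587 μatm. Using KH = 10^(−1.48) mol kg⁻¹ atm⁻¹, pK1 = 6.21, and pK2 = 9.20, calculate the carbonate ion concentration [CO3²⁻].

[CO3²⁻] = 0.181 mmol/kg

[CO2*] = KH · pCO2 = 10^(−1.48) × 587×10^-6 = 1.944×10^-5 mol/kg
α₀ = 1/(1 + K1/[H⁺] + K1K2/[H⁺]²) = 1/(1 + 10^+1.98 + 10^+0.97) = 0.009449
DIC = [CO2*]/α₀ = 1.944×10^-5 / 0.009449 = 2.057 mmol/kg
[CO3²⁻] = α₂·DIC; α₂ = 0.08818, so [CO3²⁻] = 0.08818 × 2.057 = 0.181 mmol/kg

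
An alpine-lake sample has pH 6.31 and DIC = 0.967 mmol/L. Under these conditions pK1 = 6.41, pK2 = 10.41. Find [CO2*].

α₀ = 1 / (1 + K1/[H⁺] + K1K2/[H⁺]²) = 1 / (1 + 10^-0.10 + 10^-4.20)
   = 1 / (1 + 0.79433 + 6.3096×10^-5) = 1/1.7944 = 0.5573
[CO2*] = α₀ × DIC = 0.5573 × 0.967 = 0.539 mmol/L

[CO2*] = 0.539 mmol/L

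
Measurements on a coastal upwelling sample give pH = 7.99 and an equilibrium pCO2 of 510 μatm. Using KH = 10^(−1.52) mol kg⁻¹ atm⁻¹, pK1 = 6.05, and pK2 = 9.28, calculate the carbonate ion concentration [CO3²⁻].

[CO3²⁻] = 0.0688 mmol/kg

[CO2*] = KH · pCO2 = 10^(−1.52) × 510×10^-6 = 1.540×10^-5 mol/kg
α₀ = 1/(1 + K1/[H⁺] + K1K2/[H⁺]²) = 1/(1 + 10^+1.94 + 10^+0.65) = 0.01080
DIC = [CO2*]/α₀ = 1.540×10^-5 / 0.01080 = 1.426 mmol/kg
[CO3²⁻] = α₂·DIC; α₂ = 0.04826, so [CO3²⁻] = 0.04826 × 1.426 = 0.0688 mmol/kg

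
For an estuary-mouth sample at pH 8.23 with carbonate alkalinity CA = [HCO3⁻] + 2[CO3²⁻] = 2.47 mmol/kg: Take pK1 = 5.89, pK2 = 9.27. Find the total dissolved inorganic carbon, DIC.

CA = [HCO3⁻] + 2[CO3²⁻] = (α₁ + 2α₂)·DIC
At pH 8.23: [H⁺]/K1 = 10^-2.34 = 0.0045709, K2/[H⁺] = 10^-1.04 = 0.091201
α₁ = 1/(1 + 0.0045709 + 0.091201) = 1/1.0958 = 0.9126; α₂ = α₁·K2/[H⁺] = 0.08323
α₁ + 2α₂ = 1.0791
DIC = CA / (α₁ + 2α₂) = 2.47 / 1.0791 = 2.29 mmol/kg

DIC = 2.29 mmol/kg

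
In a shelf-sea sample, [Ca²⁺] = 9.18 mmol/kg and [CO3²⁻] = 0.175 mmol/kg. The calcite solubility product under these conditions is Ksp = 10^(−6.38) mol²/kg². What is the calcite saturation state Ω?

Ω = 3.85

Ksp = 10^(−6.38) = 4.169×10^-7
Ω = [Ca²⁺][CO3²⁻]/Ksp = (9.18×10^-3)(0.175×10^-3) / 4.169×10^-7 = 3.85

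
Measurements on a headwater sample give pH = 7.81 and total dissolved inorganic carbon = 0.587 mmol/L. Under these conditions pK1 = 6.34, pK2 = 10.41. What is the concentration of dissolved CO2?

α₀ = 1 / (1 + K1/[H⁺] + K1K2/[H⁺]²) = 1 / (1 + 10^+1.47 + 10^-1.13)
   = 1 / (1 + 29.512 + 0.074131) = 1/30.586 = 0.03269
[CO2*] = α₀ × DIC = 0.03269 × 0.587 = 0.0192 mmol/L = 19.2 μmol/L

[CO2*] = 19.2 μmol/L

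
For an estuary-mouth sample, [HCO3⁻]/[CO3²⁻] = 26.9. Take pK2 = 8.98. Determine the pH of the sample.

pH = 7.55

From K2 = [H⁺][CO3²⁻]/[HCO3⁻]:  pH = pK2 − log₁₀([HCO3⁻]/[CO3²⁻])
log₁₀(26.9) = +1.430
pH = 8.98 − (+1.430) = 7.55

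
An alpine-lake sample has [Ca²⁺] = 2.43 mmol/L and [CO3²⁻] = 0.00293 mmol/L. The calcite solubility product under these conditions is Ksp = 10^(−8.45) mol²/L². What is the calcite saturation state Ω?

Ω = 2.01

Ksp = 10^(−8.45) = 3.548×10^-9
Ω = [Ca²⁺][CO3²⁻]/Ksp = (2.43×10^-3)(0.00293×10^-3) / 3.548×10^-9 = 2.01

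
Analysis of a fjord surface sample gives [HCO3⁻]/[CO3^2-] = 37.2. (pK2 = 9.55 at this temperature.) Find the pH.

From K2 = [H⁺][CO3^2-]/[HCO3⁻]:  pH = pK2 − log₁₀([HCO3⁻]/[CO3^2-])
log₁₀(37.2) = +1.571
pH = 9.55 − (+1.571) = 7.98

pH = 7.98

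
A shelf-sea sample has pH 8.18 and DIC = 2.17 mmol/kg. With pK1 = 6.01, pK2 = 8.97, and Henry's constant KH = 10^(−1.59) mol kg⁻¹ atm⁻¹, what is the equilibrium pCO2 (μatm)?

pCO2 = 488 μatm

α₀ = 1 / (1 + K1/[H⁺] + K1K2/[H⁺]²) = 1 / (1 + 10^+2.17 + 10^+1.38)
   = 1 / (1 + 147.91 + 23.988) = 1/172.90 = 0.005784
[CO2*] = α₀ × DIC = 0.005784 × 2.17 = 0.01255 mmol/kg = 12.55 μmol/kg
pCO2 = [CO2*]/KH = 1.255×10^-5 / 2.570×10^-2 = 488 μatm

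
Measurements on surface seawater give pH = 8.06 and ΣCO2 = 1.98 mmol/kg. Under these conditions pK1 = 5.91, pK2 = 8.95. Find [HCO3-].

[HCO3⁻] = 1.74 mmol/kg

α₁ = 1 / (1 + [H⁺]/K1 + K2/[H⁺]) = 1 / (1 + 10^-2.15 + 10^-0.89)
   = 1 / (1 + 0.0070795 + 0.12882) = 1/1.1359 = 0.8804
[HCO3⁻] = α₁ × DIC = 0.8804 × 1.98 = 1.74 mmol/kg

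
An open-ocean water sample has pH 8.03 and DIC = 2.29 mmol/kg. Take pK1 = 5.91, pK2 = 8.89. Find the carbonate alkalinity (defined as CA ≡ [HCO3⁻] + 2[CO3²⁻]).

CA = 2.55 mmol/kg

CA = [HCO3⁻] + 2[CO3²⁻] = (α₁ + 2α₂)·DIC
At pH 8.03: [H⁺]/K1 = 10^-2.12 = 0.0075858, K2/[H⁺] = 10^-0.86 = 0.13804
α₁ = 1/(1 + 0.0075858 + 0.13804) = 1/1.1456 = 0.8729; α₂ = α₁·K2/[H⁺] = 0.1205
α₁ + 2α₂ = 1.1139
CA = 1.1139 × 2.29 = 2.55 mmol/kg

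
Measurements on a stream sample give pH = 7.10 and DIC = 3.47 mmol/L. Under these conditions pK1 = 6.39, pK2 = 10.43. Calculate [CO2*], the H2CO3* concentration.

α₀ = 1 / (1 + K1/[H⁺] + K1K2/[H⁺]²) = 1 / (1 + 10^+0.71 + 10^-2.62)
   = 1 / (1 + 5.1286 + 0.0023988) = 1/6.1310 = 0.1631
[CO2*] = α₀ × DIC = 0.1631 × 3.47 = 0.566 mmol/L

[CO2*] = 0.566 mmol/L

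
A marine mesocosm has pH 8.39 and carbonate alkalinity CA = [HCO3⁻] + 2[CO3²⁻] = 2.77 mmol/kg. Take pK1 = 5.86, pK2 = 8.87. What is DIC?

CA = [HCO3⁻] + 2[CO3²⁻] = (α₁ + 2α₂)·DIC
At pH 8.39: [H⁺]/K1 = 10^-2.53 = 0.0029512, K2/[H⁺] = 10^-0.48 = 0.33113
α₁ = 1/(1 + 0.0029512 + 0.33113) = 1/1.3341 = 0.7496; α₂ = α₁·K2/[H⁺] = 0.2482
α₁ + 2α₂ = 1.2460
DIC = CA / (α₁ + 2α₂) = 2.77 / 1.2460 = 2.22 mmol/kg

DIC = 2.22 mmol/kg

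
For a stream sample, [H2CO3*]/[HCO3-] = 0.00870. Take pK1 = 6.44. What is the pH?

From K1 = [H⁺][HCO3-]/[H2CO3*]:  pH = pK1 − log₁₀([H2CO3*]/[HCO3-])
log₁₀(0.00870) = -2.060
pH = 6.44 − (-2.060) = 8.50

pH = 8.50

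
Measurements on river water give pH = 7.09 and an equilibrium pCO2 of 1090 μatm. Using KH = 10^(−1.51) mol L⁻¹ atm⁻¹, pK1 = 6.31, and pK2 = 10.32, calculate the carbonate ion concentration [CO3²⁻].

[CO2*] = KH · pCO2 = 10^(−1.51) × 1090×10^-6 = 3.368×10^-5 mol/L
α₀ = 1/(1 + K1/[H⁺] + K1K2/[H⁺]²) = 1/(1 + 10^+0.78 + 10^-2.45) = 0.1423
DIC = [CO2*]/α₀ = 3.368×10^-5 / 0.1423 = 0.2368 mmol/L
[CO3²⁻] = α₂·DIC; α₂ = 0.0005048, so [CO3²⁻] = 0.0005048 × 0.2368 = 0.000120 mmol/L = 0.120 μmol/L

[CO3²⁻] = 0.120 μmol/L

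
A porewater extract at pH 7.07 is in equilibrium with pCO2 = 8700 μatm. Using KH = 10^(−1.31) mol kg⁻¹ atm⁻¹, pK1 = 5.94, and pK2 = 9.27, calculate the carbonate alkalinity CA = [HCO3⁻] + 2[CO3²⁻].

CA = 5.82 mmol/kg

[CO2*] = KH · pCO2 = 10^(−1.31) × 8700×10^-6 = 4.261×10^-4 mol/kg
α₀ = 1/(1 + K1/[H⁺] + K1K2/[H⁺]²) = 1/(1 + 10^+1.13 + 10^-1.07) = 0.06861
DIC = [CO2*]/α₀ = 4.261×10^-4 / 0.06861 = 6.210 mmol/kg
CA = (α₁ + 2α₂)·DIC = (0.9255 + 2×0.005840) × 6.210 = 5.82 mmol/kg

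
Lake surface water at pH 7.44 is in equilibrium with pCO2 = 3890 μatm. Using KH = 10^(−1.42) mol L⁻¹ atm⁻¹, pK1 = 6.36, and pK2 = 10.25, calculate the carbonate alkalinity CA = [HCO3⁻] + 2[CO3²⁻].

CA = 1.78 mmol/L

[CO2*] = KH · pCO2 = 10^(−1.42) × 3890×10^-6 = 1.479×10^-4 mol/L
α₀ = 1/(1 + K1/[H⁺] + K1K2/[H⁺]²) = 1/(1 + 10^+1.08 + 10^-1.73) = 0.07668
DIC = [CO2*]/α₀ = 1.479×10^-4 / 0.07668 = 1.929 mmol/L
CA = (α₁ + 2α₂)·DIC = (0.9219 + 2×0.001428) × 1.929 = 1.78 mmol/L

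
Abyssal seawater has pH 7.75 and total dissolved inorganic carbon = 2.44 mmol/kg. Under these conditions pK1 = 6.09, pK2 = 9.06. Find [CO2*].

α₀ = 1 / (1 + K1/[H⁺] + K1K2/[H⁺]²) = 1 / (1 + 10^+1.66 + 10^+0.35)
   = 1 / (1 + 45.709 + 2.2387) = 1/48.948 = 0.02043
[CO2*] = α₀ × DIC = 0.02043 × 2.44 = 0.0498 mmol/kg

[CO2*] = 0.0498 mmol/kg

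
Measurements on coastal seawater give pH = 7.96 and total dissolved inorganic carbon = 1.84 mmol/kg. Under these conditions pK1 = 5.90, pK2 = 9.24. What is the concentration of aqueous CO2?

[CO2*] = 15.1 μmol/kg

α₀ = 1 / (1 + K1/[H⁺] + K1K2/[H⁺]²) = 1 / (1 + 10^+2.06 + 10^+0.78)
   = 1 / (1 + 114.82 + 6.0256) = 1/121.84 = 0.008207
[CO2*] = α₀ × DIC = 0.008207 × 1.84 = 0.0151 mmol/kg = 15.1 μmol/kg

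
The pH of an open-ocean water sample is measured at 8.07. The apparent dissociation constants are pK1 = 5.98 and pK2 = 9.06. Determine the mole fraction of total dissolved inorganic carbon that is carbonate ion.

α₂ = 0.0922

α₂ = 1 / (1 + [H⁺]/K2 + [H⁺]²/(K1K2)) = 1 / (1 + 10^+0.99 + 10^-1.10)
   = 1 / (1 + 9.7724 + 0.079433) = 1/10.852 = 0.09215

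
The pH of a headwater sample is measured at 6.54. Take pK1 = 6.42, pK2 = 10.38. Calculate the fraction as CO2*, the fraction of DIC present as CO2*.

α₀ = 0.431

α₀ = 1 / (1 + K1/[H⁺] + K1K2/[H⁺]²) = 1 / (1 + 10^+0.12 + 10^-3.72)
   = 1 / (1 + 1.3183 + 0.00019055) = 1/2.3184 = 0.4313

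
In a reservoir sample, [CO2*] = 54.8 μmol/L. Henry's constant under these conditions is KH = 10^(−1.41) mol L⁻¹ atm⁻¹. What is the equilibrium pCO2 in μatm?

KH = 10^(−1.41) = 3.890×10^-2 mol L⁻¹ atm⁻¹
pCO2 = [CO2*]/KH = 54.8×10^-6 / 3.890×10^-2 = 1.41×10^-3 atm = 1410 μatm

pCO2 = 1410 μatm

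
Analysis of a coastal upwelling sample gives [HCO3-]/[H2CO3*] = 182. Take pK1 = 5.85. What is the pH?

pH = 8.11

From K1 = [H⁺][HCO3-]/[H2CO3*]:  pH = pK1 + log₁₀([HCO3-]/[H2CO3*])
log₁₀(182) = +2.260
pH = 5.85 + (+2.260) = 8.11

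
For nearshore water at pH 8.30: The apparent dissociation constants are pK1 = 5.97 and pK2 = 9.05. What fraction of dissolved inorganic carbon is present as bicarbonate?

α₁ = 1 / (1 + [H⁺]/K1 + K2/[H⁺]) = 1 / (1 + 10^-2.33 + 10^-0.75)
   = 1 / (1 + 0.0046774 + 0.17783) = 1/1.1825 = 0.8457

α₁ = 0.846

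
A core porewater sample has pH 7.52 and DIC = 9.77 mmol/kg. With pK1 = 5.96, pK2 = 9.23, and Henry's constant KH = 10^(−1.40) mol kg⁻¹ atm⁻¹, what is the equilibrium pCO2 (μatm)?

α₀ = 1 / (1 + K1/[H⁺] + K1K2/[H⁺]²) = 1 / (1 + 10^+1.56 + 10^-0.15)
   = 1 / (1 + 36.308 + 0.70795) = 1/38.016 = 0.02630
[CO2*] = α₀ × DIC = 0.02630 × 9.77 = 0.2570 mmol/kg
pCO2 = [CO2*]/KH = 2.570×10^-4 / 3.981×10^-2 = 6460 μatm

pCO2 = 6460 μatm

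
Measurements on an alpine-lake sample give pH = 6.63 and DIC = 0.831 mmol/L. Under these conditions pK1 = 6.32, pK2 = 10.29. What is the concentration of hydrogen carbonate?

α₁ = 1 / (1 + [H⁺]/K1 + K2/[H⁺]) = 1 / (1 + 10^-0.31 + 10^-3.66)
   = 1 / (1 + 0.48978 + 0.00021878) = 1/1.4900 = 0.6711
[HCO3⁻] = α₁ × DIC = 0.6711 × 0.831 = 0.558 mmol/L

[HCO3⁻] = 0.558 mmol/L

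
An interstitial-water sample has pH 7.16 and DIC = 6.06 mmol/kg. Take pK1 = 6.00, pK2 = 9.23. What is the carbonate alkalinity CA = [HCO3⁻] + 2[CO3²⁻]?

CA = 5.72 mmol/kg

CA = [HCO3⁻] + 2[CO3²⁻] = (α₁ + 2α₂)·DIC
At pH 7.16: [H⁺]/K1 = 10^-1.16 = 0.069183, K2/[H⁺] = 10^-2.07 = 0.0085114
α₁ = 1/(1 + 0.069183 + 0.0085114) = 1/1.0777 = 0.9279; α₂ = α₁·K2/[H⁺] = 0.007898
α₁ + 2α₂ = 0.9437
CA = 0.9437 × 6.06 = 5.72 mmol/kg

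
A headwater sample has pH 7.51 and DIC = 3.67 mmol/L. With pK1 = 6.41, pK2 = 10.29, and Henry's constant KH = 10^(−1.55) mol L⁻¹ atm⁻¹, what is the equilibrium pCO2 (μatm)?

α₀ = 1 / (1 + K1/[H⁺] + K1K2/[H⁺]²) = 1 / (1 + 10^+1.10 + 10^-1.68)
   = 1 / (1 + 12.589 + 0.020893) = 1/13.610 = 0.07347
[CO2*] = α₀ × DIC = 0.07347 × 3.67 = 0.2697 mmol/L
pCO2 = [CO2*]/KH = 2.697×10^-4 / 2.818×10^-2 = 9570 μatm

pCO2 = 9570 μatm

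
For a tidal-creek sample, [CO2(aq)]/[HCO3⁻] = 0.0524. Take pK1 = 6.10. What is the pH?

From K1 = [H⁺][HCO3⁻]/[CO2(aq)]:  pH = pK1 − log₁₀([CO2(aq)]/[HCO3⁻])
log₁₀(0.0524) = -1.281
pH = 6.10 − (-1.281) = 7.38

pH = 7.38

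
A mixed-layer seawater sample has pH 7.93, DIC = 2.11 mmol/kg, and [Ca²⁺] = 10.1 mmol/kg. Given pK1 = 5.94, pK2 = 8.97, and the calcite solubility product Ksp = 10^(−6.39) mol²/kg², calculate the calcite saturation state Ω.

Ω = 4.33

α₂ = 1 / (1 + [H⁺]/K2 + [H⁺]²/(K1K2)) = 1 / (1 + 10^+1.04 + 10^-0.95)
   = 1 / (1 + 10.965 + 0.11220) = 1/12.077 = 0.08280
[CO3²⁻] = α₂ × DIC = 0.08280 × 2.11 = 0.1747 mmol/kg
Ksp = 10^(−6.39) = 4.074×10^-7
Ω = [Ca²⁺][CO3²⁻]/Ksp = (10.1×10^-3)(1.747×10^-4) / 4.074×10^-7 = 4.33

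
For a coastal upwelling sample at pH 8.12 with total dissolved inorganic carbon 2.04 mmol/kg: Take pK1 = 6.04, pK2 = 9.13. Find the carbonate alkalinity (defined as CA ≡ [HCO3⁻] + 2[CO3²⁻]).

CA = [HCO3⁻] + 2[CO3²⁻] = (α₁ + 2α₂)·DIC
At pH 8.12: [H⁺]/K1 = 10^-2.08 = 0.0083176, K2/[H⁺] = 10^-1.01 = 0.097724
α₁ = 1/(1 + 0.0083176 + 0.097724) = 1/1.1060 = 0.9041; α₂ = α₁·K2/[H⁺] = 0.08835
α₁ + 2α₂ = 1.0808
CA = 1.0808 × 2.04 = 2.20 mmol/kg

CA = 2.20 mmol/kg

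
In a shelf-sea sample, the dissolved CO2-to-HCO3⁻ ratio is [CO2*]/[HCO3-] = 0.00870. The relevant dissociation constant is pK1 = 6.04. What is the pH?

From K1 = [H⁺][HCO3-]/[CO2*]:  pH = pK1 − log₁₀([CO2*]/[HCO3-])
log₁₀(0.00870) = -2.060
pH = 6.04 − (-2.060) = 8.10

pH = 8.10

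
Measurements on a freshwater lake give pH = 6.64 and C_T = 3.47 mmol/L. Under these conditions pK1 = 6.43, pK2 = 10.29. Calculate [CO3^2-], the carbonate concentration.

α₂ = 1 / (1 + [H⁺]/K2 + [H⁺]²/(K1K2)) = 1 / (1 + 10^+3.65 + 10^+3.44)
   = 1 / (1 + 4466.8 + 2754.2) = 1/7222.1 = 0.0001385
[CO3²⁻] = α₂ × DIC = 0.0001385 × 3.47 = 0.000480 mmol/L = 0.480 μmol/L

[CO3²⁻] = 0.480 μmol/L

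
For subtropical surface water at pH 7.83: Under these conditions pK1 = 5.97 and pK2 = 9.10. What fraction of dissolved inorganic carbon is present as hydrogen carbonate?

α₁ = 1 / (1 + [H⁺]/K1 + K2/[H⁺]) = 1 / (1 + 10^-1.86 + 10^-1.27)
   = 1 / (1 + 0.013804 + 0.053703) = 1/1.0675 = 0.9368

α₁ = 0.937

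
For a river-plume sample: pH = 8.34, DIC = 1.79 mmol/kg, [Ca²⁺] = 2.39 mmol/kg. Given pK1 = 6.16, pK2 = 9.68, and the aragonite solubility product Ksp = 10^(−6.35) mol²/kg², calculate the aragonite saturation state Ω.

Ω = 0.416

α₂ = 1 / (1 + [H⁺]/K2 + [H⁺]²/(K1K2)) = 1 / (1 + 10^+1.34 + 10^-0.84)
   = 1 / (1 + 21.878 + 0.14454) = 1/23.022 = 0.04344
[CO3²⁻] = α₂ × DIC = 0.04344 × 1.79 = 0.07775 mmol/kg
Ksp = 10^(−6.35) = 4.467×10^-7
Ω = [Ca²⁺][CO3²⁻]/Ksp = (2.39×10^-3)(7.775×10^-5) / 4.467×10^-7 = 0.416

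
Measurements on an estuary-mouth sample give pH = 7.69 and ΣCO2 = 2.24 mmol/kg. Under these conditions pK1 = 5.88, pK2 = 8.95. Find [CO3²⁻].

[CO3²⁻] = 0.115 mmol/kg

α₂ = 1 / (1 + [H⁺]/K2 + [H⁺]²/(K1K2)) = 1 / (1 + 10^+1.26 + 10^-0.55)
   = 1 / (1 + 18.197 + 0.28184) = 1/19.479 = 0.05134
[CO3²⁻] = α₂ × DIC = 0.05134 × 2.24 = 0.115 mmol/kg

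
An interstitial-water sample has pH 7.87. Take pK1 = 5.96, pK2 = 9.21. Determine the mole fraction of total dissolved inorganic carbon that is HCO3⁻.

α₁ = 1 / (1 + [H⁺]/K1 + K2/[H⁺]) = 1 / (1 + 10^-1.91 + 10^-1.34)
   = 1 / (1 + 0.012303 + 0.045709) = 1/1.0580 = 0.9452

α₁ = 0.945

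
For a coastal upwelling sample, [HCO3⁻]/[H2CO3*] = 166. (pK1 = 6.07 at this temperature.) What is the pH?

pH = 8.29

From K1 = [H⁺][HCO3⁻]/[H2CO3*]:  pH = pK1 + log₁₀([HCO3⁻]/[H2CO3*])
log₁₀(166) = +2.220
pH = 6.07 + (+2.220) = 8.29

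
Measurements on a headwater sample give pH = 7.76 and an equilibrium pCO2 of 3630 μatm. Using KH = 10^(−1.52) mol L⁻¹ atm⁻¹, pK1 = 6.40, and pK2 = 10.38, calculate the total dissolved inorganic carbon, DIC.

DIC = 2.63 mmol/L

[CO2*] = KH · pCO2 = 10^(−1.52) × 3630×10^-6 = 1.096×10^-4 mol/L
α₀ = 1/(1 + K1/[H⁺] + K1K2/[H⁺]²) = 1/(1 + 10^+1.36 + 10^-1.26) = 0.04173
DIC = [CO2*]/α₀ = 1.096×10^-4 / 0.04173 = 2.63 mmol/L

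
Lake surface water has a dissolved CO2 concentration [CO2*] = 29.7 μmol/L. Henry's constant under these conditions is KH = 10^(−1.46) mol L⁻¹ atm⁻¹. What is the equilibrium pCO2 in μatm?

KH = 10^(−1.46) = 3.467×10^-2 mol L⁻¹ atm⁻¹
pCO2 = [CO2*]/KH = 29.7×10^-6 / 3.467×10^-2 = 8.57×10^-4 atm = 857 μatm

pCO2 = 857 μatm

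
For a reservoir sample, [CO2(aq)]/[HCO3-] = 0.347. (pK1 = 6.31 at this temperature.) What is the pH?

From K1 = [H⁺][HCO3-]/[CO2(aq)]:  pH = pK1 − log₁₀([CO2(aq)]/[HCO3-])
log₁₀(0.347) = -0.460
pH = 6.31 − (-0.460) = 6.77

pH = 6.77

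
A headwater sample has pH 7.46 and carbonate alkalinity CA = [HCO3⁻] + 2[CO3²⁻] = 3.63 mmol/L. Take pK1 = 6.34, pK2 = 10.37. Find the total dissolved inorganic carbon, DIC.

DIC = 3.90 mmol/L

CA = [HCO3⁻] + 2[CO3²⁻] = (α₁ + 2α₂)·DIC
At pH 7.46: [H⁺]/K1 = 10^-1.12 = 0.075858, K2/[H⁺] = 10^-2.91 = 0.0012303
α₁ = 1/(1 + 0.075858 + 0.0012303) = 1/1.0771 = 0.9284; α₂ = α₁·K2/[H⁺] = 0.001142
α₁ + 2α₂ = 0.9307
DIC = CA / (α₁ + 2α₂) = 3.63 / 0.9307 = 3.90 mmol/L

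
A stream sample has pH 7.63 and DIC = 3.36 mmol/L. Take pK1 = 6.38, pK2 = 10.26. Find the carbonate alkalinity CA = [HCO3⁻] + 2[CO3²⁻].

CA = [HCO3⁻] + 2[CO3²⁻] = (α₁ + 2α₂)·DIC
At pH 7.63: [H⁺]/K1 = 10^-1.25 = 0.056234, K2/[H⁺] = 10^-2.63 = 0.0023442
α₁ = 1/(1 + 0.056234 + 0.0023442) = 1/1.0586 = 0.9447; α₂ = α₁·K2/[H⁺] = 0.002215
α₁ + 2α₂ = 0.9491
CA = 0.9491 × 3.36 = 3.19 mmol/L

CA = 3.19 mmol/L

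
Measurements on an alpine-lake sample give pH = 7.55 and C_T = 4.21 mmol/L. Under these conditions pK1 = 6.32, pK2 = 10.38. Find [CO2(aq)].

α₀ = 1 / (1 + K1/[H⁺] + K1K2/[H⁺]²) = 1 / (1 + 10^+1.23 + 10^-1.60)
   = 1 / (1 + 16.982 + 0.025119) = 1/18.008 = 0.05553
[CO2*] = α₀ × DIC = 0.05553 × 4.21 = 0.234 mmol/L

[CO2*] = 0.234 mmol/L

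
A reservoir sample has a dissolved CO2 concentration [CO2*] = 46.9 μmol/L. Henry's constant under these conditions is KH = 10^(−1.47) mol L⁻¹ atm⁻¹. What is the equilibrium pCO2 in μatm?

KH = 10^(−1.47) = 3.388×10^-2 mol L⁻¹ atm⁻¹
pCO2 = [CO2*]/KH = 46.9×10^-6 / 3.388×10^-2 = 1.38×10^-3 atm = 1380 μatm

pCO2 = 1380 μatm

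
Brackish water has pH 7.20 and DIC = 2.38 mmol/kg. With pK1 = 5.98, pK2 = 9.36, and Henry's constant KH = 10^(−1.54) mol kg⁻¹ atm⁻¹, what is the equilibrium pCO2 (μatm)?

α₀ = 1 / (1 + K1/[H⁺] + K1K2/[H⁺]²) = 1 / (1 + 10^+1.22 + 10^-0.94)
   = 1 / (1 + 16.596 + 0.11482) = 1/17.711 = 0.05646
[CO2*] = α₀ × DIC = 0.05646 × 2.38 = 0.1344 mmol/kg
pCO2 = [CO2*]/KH = 1.344×10^-4 / 2.884×10^-2 = 4660 μatm

pCO2 = 4660 μatm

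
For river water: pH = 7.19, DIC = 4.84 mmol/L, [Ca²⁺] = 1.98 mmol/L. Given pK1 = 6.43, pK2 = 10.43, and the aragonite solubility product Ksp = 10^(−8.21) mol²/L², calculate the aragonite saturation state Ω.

α₂ = 1 / (1 + [H⁺]/K2 + [H⁺]²/(K1K2)) = 1 / (1 + 10^+3.24 + 10^+2.48)
   = 1 / (1 + 1737.8 + 302.00) = 1/2040.8 = 0.0004900
[CO3²⁻] = α₂ × DIC = 0.0004900 × 4.84 = 0.002372 mmol/L = 2.372 μmol/L
Ksp = 10^(−8.21) = 6.166×10^-9
Ω = [Ca²⁺][CO3²⁻]/Ksp = (1.98×10^-3)(2.372×10^-6) / 6.166×10^-9 = 0.762

Ω = 0.762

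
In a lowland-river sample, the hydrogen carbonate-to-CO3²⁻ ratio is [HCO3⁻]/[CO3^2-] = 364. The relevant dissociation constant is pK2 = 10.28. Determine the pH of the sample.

pH = 7.72

From K2 = [H⁺][CO3^2-]/[HCO3⁻]:  pH = pK2 − log₁₀([HCO3⁻]/[CO3^2-])
log₁₀(364) = +2.561
pH = 10.28 − (+2.561) = 7.72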